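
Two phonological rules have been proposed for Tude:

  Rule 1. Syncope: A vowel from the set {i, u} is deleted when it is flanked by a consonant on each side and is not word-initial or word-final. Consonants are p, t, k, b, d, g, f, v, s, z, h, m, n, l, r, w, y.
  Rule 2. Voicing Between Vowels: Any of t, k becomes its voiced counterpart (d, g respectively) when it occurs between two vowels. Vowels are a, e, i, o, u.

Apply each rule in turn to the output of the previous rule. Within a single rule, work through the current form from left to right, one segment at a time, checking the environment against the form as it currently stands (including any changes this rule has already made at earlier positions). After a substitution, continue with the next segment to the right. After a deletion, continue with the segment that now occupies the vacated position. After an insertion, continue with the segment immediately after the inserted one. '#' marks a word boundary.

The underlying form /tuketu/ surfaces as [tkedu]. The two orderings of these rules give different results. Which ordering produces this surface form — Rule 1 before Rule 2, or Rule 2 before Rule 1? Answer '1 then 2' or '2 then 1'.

Order 1 then 2:
  1 Syncope: [tuketu] → [tketu]
  2 Voicing Between Vowels: [tketu] → [tkedu]
  result: [tkedu]
Order 2 then 1:
  2 Voicing Between Vowels: [tuketu] → [tugedu]
  1 Syncope: [tugedu] → [tgedu]
  result: [tgedu]

1 then 2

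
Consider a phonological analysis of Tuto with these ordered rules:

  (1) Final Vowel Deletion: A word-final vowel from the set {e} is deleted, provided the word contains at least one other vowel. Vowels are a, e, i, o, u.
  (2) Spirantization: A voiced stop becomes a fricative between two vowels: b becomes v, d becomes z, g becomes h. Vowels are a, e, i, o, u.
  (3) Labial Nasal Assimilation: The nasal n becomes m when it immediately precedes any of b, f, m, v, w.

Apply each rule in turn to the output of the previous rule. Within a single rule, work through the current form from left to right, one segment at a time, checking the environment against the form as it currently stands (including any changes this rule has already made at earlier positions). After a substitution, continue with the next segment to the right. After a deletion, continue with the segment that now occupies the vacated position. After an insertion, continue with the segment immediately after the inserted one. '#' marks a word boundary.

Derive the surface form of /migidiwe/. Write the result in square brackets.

(1) Final Vowel Deletion: [migidiwe] → [migidiw]
(2) Spirantization: [migidiw] → [mihiziw]
(3) Labial Nasal Assimilation: no change — [mihiziw]

[mihiziw]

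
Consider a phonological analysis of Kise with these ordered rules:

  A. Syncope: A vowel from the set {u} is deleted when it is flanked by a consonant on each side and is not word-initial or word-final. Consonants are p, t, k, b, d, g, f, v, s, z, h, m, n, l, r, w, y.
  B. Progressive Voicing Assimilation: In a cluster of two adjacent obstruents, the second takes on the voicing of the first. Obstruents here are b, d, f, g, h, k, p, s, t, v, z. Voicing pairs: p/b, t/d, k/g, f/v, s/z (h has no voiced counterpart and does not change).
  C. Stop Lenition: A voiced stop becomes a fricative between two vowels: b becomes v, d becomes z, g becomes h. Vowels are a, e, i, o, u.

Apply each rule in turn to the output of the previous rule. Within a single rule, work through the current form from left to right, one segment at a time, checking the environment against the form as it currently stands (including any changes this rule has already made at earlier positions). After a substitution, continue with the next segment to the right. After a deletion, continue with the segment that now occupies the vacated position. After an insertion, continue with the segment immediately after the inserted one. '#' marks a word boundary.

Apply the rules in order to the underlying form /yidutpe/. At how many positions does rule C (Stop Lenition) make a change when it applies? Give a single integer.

0

A Syncope: [yidutpe] → [yidtpe]
B Progressive Voicing Assimilation: [yidtpe] → [yiddbe]
C Stop Lenition: no change — [yiddbe]
Rule C changed 0 position(s).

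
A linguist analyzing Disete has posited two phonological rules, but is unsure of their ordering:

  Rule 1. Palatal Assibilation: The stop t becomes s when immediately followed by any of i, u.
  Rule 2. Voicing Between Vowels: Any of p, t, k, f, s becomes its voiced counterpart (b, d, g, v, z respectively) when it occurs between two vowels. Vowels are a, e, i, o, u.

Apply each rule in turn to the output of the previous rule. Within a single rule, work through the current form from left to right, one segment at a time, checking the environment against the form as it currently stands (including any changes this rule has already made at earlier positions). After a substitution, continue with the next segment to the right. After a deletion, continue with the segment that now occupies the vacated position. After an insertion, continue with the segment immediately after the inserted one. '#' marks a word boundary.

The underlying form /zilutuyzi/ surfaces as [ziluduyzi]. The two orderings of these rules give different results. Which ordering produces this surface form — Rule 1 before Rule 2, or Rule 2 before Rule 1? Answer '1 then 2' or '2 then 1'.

Order 1 then 2:
  1 Palatal Assibilation: [zilutuyzi] → [zilusuyzi]
  2 Voicing Between Vowels: [zilusuyzi] → [ziluzuyzi]
  result: [ziluzuyzi]
Order 2 then 1:
  2 Voicing Between Vowels: [zilutuyzi] → [ziluduyzi]
  1 Palatal Assibilation: no change — [ziluduyzi]
  result: [ziluduyzi]

2 then 1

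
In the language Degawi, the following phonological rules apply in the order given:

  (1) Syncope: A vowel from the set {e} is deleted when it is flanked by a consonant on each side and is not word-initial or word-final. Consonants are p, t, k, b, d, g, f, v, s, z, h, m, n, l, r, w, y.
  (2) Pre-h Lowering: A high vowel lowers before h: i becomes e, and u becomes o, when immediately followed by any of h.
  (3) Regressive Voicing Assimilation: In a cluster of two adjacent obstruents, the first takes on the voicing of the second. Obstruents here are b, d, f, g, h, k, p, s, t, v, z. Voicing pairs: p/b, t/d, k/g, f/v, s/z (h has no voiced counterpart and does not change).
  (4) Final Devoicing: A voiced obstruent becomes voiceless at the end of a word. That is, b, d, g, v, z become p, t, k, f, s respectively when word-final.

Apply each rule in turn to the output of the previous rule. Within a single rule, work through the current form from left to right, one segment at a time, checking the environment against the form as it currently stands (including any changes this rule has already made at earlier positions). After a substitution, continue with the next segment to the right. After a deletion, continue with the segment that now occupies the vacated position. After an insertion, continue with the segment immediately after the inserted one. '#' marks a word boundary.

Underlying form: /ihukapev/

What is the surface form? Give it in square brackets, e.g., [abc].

(1) Syncope: [ihukapev] → [ihukapv]
(2) Pre-h Lowering: [ihukapv] → [ehukapv]
(3) Regressive Voicing Assimilation: [ehukapv] → [ehukabv]
(4) Final Devoicing: [ehukabv] → [ehukabf]

[ehukabf]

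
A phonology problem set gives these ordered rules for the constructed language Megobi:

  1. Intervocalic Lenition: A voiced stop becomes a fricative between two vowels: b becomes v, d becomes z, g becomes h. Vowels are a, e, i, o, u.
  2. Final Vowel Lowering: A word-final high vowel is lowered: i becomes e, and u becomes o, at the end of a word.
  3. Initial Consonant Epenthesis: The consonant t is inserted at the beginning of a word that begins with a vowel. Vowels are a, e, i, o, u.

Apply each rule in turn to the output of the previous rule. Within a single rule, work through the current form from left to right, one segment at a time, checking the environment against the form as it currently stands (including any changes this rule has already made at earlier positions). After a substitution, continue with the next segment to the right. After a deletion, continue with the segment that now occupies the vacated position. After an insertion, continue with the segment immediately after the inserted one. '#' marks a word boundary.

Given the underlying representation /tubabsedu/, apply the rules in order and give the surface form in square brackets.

[tuvabsezo]

1 Intervocalic Lenition: [tubabsedu] → [tuvabsezu]
2 Final Vowel Lowering: [tuvabsezu] → [tuvabsezo]
3 Initial Consonant Epenthesis: no change — [tuvabsezo]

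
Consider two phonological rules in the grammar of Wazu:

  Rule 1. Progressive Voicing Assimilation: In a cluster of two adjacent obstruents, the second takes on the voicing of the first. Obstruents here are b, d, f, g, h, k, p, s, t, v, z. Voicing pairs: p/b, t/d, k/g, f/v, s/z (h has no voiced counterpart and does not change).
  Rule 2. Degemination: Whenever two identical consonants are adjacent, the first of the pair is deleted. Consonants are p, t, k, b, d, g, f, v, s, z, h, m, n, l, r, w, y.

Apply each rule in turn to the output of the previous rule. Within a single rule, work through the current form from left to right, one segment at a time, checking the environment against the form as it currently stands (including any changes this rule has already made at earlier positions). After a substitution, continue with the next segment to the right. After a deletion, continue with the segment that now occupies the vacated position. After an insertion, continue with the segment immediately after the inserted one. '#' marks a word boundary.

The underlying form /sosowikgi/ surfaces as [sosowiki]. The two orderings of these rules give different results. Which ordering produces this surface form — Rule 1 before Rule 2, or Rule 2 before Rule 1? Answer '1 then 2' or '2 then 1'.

1 then 2

Order 1 then 2:
  1 Progressive Voicing Assimilation: [sosowikgi] → [sosowikki]
  2 Degemination: [sosowikki] → [sosowiki]
  result: [sosowiki]
Order 2 then 1:
  2 Degemination: no change — [sosowikgi]
  1 Progressive Voicing Assimilation: [sosowikgi] → [sosowikki]
  result: [sosowikki]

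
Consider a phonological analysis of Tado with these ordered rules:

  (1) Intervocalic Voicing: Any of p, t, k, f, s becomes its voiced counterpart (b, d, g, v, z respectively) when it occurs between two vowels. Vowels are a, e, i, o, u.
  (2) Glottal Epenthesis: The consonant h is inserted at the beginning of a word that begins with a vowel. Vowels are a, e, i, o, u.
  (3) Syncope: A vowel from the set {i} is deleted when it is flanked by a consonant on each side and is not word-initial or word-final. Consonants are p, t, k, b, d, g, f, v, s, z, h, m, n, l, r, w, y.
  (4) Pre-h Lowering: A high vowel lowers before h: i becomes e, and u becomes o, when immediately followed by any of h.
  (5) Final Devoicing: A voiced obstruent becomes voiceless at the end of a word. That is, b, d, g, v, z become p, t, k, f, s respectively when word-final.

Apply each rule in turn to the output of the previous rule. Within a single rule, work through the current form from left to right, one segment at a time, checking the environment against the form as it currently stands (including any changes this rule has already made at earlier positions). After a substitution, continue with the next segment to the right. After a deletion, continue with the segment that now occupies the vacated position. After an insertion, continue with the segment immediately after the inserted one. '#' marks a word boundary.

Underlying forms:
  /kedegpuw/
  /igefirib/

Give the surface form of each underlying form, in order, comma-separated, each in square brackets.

[kedegpuw], [hgevrp]

/kedegpuw/:
  (1) Intervocalic Voicing: no change — [kedegpuw]
  (2) Glottal Epenthesis: no change — [kedegpuw]
  (3) Syncope: no change — [kedegpuw]
  (4) Pre-h Lowering: no change — [kedegpuw]
  (5) Final Devoicing: no change — [kedegpuw]
/igefirib/:
  (1) Intervocalic Voicing: [igefirib] → [igevirib]
  (2) Glottal Epenthesis: [igevirib] → [higevirib]
  (3) Syncope: [higevirib] → [hgevrb]
  (4) Pre-h Lowering: no change — [hgevrb]
  (5) Final Devoicing: [hgevrb] → [hgevrp]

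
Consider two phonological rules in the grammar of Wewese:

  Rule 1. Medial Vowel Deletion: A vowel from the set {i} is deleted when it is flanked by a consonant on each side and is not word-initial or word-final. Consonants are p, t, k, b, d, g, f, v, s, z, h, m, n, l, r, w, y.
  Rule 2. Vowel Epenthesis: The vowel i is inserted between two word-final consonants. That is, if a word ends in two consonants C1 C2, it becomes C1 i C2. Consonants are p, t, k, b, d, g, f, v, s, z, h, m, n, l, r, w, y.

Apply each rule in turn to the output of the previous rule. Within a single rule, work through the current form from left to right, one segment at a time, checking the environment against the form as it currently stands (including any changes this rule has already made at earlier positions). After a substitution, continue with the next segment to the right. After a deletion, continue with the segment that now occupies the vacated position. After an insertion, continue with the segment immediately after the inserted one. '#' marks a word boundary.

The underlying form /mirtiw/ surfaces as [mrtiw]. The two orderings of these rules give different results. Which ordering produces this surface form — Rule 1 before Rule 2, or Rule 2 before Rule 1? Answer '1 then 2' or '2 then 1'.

Order 1 then 2:
  1 Medial Vowel Deletion: [mirtiw] → [mrtw]
  2 Vowel Epenthesis: [mrtw] → [mrtiw]
  result: [mrtiw]
Order 2 then 1:
  2 Vowel Epenthesis: no change — [mirtiw]
  1 Medial Vowel Deletion: [mirtiw] → [mrtw]
  result: [mrtw]

1 then 2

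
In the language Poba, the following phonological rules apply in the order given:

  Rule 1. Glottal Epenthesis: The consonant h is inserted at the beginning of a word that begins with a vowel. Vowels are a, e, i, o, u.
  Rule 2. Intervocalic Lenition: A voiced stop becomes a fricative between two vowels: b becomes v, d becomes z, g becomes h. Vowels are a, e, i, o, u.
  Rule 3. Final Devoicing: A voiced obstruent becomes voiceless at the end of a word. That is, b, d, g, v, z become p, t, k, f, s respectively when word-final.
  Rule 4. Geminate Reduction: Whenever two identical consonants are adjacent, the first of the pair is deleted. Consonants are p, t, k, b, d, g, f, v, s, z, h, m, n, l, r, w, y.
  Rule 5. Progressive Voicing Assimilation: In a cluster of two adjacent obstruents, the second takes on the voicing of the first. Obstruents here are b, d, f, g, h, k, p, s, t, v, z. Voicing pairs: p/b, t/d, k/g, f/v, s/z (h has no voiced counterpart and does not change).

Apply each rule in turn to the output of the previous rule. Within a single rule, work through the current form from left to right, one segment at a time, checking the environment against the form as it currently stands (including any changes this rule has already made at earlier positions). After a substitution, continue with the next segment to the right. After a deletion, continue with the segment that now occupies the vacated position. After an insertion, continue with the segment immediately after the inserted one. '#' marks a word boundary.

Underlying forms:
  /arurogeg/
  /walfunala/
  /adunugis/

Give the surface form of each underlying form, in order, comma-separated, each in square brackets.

[harurohek], [walfunala], [hazunuhis]

/arurogeg/:
  Rule 1 Glottal Epenthesis: [arurogeg] → [harurogeg]
  Rule 2 Intervocalic Lenition: [harurogeg] → [haruroheg]
  Rule 3 Final Devoicing: [haruroheg] → [harurohek]
  Rule 4 Geminate Reduction: no change — [harurohek]
  Rule 5 Progressive Voicing Assimilation: no change — [harurohek]
/walfunala/:
  Rule 1 Glottal Epenthesis: no change — [walfunala]
  Rule 2 Intervocalic Lenition: no change — [walfunala]
  Rule 3 Final Devoicing: no change — [walfunala]
  Rule 4 Geminate Reduction: no change — [walfunala]
  Rule 5 Progressive Voicing Assimilation: no change — [walfunala]
/adunugis/:
  Rule 1 Glottal Epenthesis: [adunugis] → [hadunugis]
  Rule 2 Intervocalic Lenition: [hadunugis] → [hazunuhis]
  Rule 3 Final Devoicing: no change — [hazunuhis]
  Rule 4 Geminate Reduction: no change — [hazunuhis]
  Rule 5 Progressive Voicing Assimilation: no change — [hazunuhis]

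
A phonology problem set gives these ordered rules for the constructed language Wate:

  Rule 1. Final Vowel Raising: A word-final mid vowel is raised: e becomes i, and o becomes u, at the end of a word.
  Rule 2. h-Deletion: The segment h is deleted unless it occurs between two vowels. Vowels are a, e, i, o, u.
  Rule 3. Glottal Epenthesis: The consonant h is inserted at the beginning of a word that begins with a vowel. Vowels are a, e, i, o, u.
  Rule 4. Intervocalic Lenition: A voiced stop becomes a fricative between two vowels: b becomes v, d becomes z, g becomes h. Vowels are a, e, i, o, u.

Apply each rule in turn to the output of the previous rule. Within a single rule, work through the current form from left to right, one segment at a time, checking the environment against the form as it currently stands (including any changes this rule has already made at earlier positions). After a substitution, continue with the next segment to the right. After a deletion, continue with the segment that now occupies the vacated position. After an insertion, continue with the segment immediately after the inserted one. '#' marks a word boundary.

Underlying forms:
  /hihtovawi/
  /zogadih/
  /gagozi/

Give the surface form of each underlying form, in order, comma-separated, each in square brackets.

[hitovawi], [zohazi], [gahozi]

/hihtovawi/:
  Rule 1 Final Vowel Raising: no change — [hihtovawi]
  Rule 2 h-Deletion: [hihtovawi] → [itovawi]
  Rule 3 Glottal Epenthesis: [itovawi] → [hitovawi]
  Rule 4 Intervocalic Lenition: no change — [hitovawi]
/zogadih/:
  Rule 1 Final Vowel Raising: no change — [zogadih]
  Rule 2 h-Deletion: [zogadih] → [zogadi]
  Rule 3 Glottal Epenthesis: no change — [zogadi]
  Rule 4 Intervocalic Lenition: [zogadi] → [zohazi]
/gagozi/:
  Rule 1 Final Vowel Raising: no change — [gagozi]
  Rule 2 h-Deletion: no change — [gagozi]
  Rule 3 Glottal Epenthesis: no change — [gagozi]
  Rule 4 Intervocalic Lenition: [gagozi] → [gahozi]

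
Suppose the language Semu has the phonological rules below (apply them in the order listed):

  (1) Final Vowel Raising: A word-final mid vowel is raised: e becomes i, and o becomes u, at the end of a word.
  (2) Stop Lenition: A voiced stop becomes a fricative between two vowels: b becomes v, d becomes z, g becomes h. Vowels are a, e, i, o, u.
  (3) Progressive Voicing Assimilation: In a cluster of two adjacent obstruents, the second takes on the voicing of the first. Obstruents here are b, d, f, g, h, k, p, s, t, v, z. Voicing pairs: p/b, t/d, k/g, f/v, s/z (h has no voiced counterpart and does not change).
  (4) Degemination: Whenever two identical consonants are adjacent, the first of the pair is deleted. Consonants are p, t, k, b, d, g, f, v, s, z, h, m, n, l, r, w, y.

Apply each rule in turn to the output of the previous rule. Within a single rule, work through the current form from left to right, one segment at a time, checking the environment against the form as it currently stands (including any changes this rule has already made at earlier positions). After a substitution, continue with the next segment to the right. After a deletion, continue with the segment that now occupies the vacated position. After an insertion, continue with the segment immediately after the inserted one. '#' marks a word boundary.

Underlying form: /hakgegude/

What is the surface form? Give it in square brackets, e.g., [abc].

[hakehuzi]

(1) Final Vowel Raising: [hakgegude] → [hakgegudi]
(2) Stop Lenition: [hakgegudi] → [hakgehuzi]
(3) Progressive Voicing Assimilation: [hakgehuzi] → [hakkehuzi]
(4) Degemination: [hakkehuzi] → [hakehuzi]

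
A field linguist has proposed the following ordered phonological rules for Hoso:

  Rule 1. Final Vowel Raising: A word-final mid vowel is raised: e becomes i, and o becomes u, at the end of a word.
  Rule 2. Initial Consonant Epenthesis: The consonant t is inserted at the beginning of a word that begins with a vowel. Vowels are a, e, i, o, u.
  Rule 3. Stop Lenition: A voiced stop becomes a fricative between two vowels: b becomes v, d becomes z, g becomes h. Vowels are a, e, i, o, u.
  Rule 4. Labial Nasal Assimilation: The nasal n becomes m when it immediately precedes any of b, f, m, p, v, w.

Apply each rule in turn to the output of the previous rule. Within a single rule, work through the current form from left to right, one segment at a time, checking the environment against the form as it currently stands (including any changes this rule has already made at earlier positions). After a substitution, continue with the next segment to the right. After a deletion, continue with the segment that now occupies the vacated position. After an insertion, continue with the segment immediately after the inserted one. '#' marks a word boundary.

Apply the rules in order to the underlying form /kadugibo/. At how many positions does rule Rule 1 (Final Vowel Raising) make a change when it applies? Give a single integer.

Rule 1 Final Vowel Raising: [kadugibo] → [kadugibu]
Rule 2 Initial Consonant Epenthesis: no change — [kadugibu]
Rule 3 Stop Lenition: [kadugibu] → [kazuhivu]
Rule 4 Labial Nasal Assimilation: no change — [kazuhivu]
Rule Rule 1 changed 1 position(s).

1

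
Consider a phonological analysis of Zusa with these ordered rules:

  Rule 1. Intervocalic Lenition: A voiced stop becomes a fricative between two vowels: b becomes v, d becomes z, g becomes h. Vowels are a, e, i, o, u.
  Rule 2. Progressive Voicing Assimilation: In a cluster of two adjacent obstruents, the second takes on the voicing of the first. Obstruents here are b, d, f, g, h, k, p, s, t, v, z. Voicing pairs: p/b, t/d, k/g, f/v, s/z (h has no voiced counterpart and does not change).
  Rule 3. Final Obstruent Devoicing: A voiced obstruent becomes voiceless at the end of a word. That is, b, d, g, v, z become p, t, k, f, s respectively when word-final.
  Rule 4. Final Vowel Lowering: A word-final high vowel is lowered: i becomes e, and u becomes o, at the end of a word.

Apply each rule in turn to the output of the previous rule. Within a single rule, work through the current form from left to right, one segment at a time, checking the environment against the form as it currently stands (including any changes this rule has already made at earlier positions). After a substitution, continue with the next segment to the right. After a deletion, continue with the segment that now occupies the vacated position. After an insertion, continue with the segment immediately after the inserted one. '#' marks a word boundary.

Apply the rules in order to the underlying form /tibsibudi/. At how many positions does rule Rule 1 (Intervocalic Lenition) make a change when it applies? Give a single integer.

Rule 1 Intervocalic Lenition: [tibsibudi] → [tibsivuzi]
Rule 2 Progressive Voicing Assimilation: [tibsivuzi] → [tibzivuzi]
Rule 3 Final Obstruent Devoicing: no change — [tibzivuzi]
Rule 4 Final Vowel Lowering: [tibzivuzi] → [tibzivuze]
Rule Rule 1 changed 2 position(s).

2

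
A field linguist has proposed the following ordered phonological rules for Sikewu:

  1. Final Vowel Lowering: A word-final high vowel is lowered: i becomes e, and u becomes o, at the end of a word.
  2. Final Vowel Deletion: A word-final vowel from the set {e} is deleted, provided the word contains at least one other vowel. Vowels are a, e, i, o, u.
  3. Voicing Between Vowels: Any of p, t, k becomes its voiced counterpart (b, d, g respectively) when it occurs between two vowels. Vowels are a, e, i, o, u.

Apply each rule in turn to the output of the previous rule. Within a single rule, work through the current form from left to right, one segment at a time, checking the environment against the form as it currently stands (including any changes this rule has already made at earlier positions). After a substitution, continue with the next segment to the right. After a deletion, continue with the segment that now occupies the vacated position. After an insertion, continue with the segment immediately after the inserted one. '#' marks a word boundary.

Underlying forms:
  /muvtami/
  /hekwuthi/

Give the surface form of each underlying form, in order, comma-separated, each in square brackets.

/muvtami/:
  1 Final Vowel Lowering: [muvtami] → [muvtame]
  2 Final Vowel Deletion: [muvtame] → [muvtam]
  3 Voicing Between Vowels: no change — [muvtam]
/hekwuthi/:
  1 Final Vowel Lowering: [hekwuthi] → [hekwuthe]
  2 Final Vowel Deletion: [hekwuthe] → [hekwuth]
  3 Voicing Between Vowels: no change — [hekwuth]

[muvtam], [hekwuth]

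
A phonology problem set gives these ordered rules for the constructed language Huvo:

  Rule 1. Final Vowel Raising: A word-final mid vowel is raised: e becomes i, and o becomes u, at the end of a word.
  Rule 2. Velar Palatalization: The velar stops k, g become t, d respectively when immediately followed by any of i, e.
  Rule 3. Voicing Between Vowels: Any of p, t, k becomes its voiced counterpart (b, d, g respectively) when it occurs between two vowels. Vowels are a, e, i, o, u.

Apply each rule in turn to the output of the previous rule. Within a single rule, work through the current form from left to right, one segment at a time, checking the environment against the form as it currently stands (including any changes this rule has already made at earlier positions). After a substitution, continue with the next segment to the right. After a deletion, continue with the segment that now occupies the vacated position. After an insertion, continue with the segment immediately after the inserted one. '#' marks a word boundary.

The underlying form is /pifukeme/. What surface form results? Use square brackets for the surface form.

Rule 1 Final Vowel Raising: [pifukeme] → [pifukemi]
Rule 2 Velar Palatalization: [pifukemi] → [pifutemi]
Rule 3 Voicing Between Vowels: [pifutemi] → [pifudemi]

[pifudemi]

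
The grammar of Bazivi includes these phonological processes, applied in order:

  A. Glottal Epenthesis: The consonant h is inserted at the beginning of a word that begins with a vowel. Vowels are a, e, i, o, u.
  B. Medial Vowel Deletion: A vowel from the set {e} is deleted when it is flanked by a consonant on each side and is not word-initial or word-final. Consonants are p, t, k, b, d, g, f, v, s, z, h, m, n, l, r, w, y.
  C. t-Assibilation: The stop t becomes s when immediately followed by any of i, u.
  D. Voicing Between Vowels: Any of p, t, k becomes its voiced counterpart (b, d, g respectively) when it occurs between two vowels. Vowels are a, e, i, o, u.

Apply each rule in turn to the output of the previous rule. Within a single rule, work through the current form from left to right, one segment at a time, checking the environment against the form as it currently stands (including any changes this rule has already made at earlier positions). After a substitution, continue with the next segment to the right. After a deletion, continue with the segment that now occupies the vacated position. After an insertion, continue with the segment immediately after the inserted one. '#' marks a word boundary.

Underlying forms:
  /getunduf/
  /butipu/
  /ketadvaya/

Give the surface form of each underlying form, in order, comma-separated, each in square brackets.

[gsunduf], [busibu], [ktadvaya]

/getunduf/:
  A Glottal Epenthesis: no change — [getunduf]
  B Medial Vowel Deletion: [getunduf] → [gtunduf]
  C t-Assibilation: [gtunduf] → [gsunduf]
  D Voicing Between Vowels: no change — [gsunduf]
/butipu/:
  A Glottal Epenthesis: no change — [butipu]
  B Medial Vowel Deletion: no change — [butipu]
  C t-Assibilation: [butipu] → [busipu]
  D Voicing Between Vowels: [busipu] → [busibu]
/ketadvaya/:
  A Glottal Epenthesis: no change — [ketadvaya]
  B Medial Vowel Deletion: [ketadvaya] → [ktadvaya]
  C t-Assibilation: no change — [ktadvaya]
  D Voicing Between Vowels: no change — [ktadvaya]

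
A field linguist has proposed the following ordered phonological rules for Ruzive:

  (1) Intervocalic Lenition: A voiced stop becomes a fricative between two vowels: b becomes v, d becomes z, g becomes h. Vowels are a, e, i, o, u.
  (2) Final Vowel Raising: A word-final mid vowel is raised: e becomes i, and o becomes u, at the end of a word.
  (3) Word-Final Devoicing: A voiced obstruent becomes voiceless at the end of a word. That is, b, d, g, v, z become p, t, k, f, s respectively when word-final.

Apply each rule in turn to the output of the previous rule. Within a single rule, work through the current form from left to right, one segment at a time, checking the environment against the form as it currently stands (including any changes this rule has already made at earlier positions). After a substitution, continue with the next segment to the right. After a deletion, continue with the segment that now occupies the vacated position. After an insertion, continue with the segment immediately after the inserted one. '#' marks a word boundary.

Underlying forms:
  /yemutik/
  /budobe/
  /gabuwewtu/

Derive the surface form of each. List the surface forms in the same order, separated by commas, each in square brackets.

/yemutik/:
  (1) Intervocalic Lenition: no change — [yemutik]
  (2) Final Vowel Raising: no change — [yemutik]
  (3) Word-Final Devoicing: no change — [yemutik]
/budobe/:
  (1) Intervocalic Lenition: [budobe] → [buzove]
  (2) Final Vowel Raising: [buzove] → [buzovi]
  (3) Word-Final Devoicing: no change — [buzovi]
/gabuwewtu/:
  (1) Intervocalic Lenition: [gabuwewtu] → [gavuwewtu]
  (2) Final Vowel Raising: no change — [gavuwewtu]
  (3) Word-Final Devoicing: no change — [gavuwewtu]

[yemutik], [buzovi], [gavuwewtu]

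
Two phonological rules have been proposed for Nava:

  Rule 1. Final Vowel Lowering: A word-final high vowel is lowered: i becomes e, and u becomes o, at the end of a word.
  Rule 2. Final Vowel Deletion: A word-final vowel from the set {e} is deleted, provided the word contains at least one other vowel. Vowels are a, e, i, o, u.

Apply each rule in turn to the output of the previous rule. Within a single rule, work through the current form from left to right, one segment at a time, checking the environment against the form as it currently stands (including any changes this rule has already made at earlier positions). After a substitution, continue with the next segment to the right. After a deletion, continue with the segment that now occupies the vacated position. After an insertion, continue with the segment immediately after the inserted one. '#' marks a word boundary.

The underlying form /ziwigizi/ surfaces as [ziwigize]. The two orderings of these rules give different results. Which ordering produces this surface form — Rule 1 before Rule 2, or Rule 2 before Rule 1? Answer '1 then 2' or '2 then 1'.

2 then 1

Order 1 then 2:
  1 Final Vowel Lowering: [ziwigizi] → [ziwigize]
  2 Final Vowel Deletion: [ziwigize] → [ziwigiz]
  result: [ziwigiz]
Order 2 then 1:
  2 Final Vowel Deletion: no change — [ziwigizi]
  1 Final Vowel Lowering: [ziwigizi] → [ziwigize]
  result: [ziwigize]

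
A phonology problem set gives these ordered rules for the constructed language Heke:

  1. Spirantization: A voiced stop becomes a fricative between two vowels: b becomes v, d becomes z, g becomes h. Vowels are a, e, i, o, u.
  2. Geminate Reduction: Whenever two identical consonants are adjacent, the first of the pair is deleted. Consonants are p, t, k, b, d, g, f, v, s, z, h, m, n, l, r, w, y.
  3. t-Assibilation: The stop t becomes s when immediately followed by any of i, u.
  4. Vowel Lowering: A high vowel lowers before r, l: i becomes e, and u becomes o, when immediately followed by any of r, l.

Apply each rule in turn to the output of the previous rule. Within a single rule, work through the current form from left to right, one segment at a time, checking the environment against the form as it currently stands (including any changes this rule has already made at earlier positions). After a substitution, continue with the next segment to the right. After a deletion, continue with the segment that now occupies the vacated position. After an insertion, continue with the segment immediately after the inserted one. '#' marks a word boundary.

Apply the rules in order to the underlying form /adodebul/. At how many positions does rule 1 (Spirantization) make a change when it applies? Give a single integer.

1 Spirantization: [adodebul] → [azozevul]
2 Geminate Reduction: no change — [azozevul]
3 t-Assibilation: no change — [azozevul]
4 Vowel Lowering: [azozevul] → [azozevol]
Rule 1 changed 3 position(s).

3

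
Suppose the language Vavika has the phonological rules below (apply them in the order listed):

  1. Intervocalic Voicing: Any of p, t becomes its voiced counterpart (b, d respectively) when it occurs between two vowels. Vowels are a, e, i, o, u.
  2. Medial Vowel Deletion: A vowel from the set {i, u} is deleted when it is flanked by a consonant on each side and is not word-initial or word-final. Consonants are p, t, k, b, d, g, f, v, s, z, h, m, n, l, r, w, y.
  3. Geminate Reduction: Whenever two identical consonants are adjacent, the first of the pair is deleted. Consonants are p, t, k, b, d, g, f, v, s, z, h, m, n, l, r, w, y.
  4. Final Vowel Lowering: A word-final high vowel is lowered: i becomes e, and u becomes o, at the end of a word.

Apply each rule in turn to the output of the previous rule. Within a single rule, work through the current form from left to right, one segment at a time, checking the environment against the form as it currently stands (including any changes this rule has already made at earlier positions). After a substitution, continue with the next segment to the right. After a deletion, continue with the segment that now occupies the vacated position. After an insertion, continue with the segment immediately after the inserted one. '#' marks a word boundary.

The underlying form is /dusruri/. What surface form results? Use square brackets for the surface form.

1 Intervocalic Voicing: no change — [dusruri]
2 Medial Vowel Deletion: [dusruri] → [dsrri]
3 Geminate Reduction: [dsrri] → [dsri]
4 Final Vowel Lowering: [dsri] → [dsre]

[dsre]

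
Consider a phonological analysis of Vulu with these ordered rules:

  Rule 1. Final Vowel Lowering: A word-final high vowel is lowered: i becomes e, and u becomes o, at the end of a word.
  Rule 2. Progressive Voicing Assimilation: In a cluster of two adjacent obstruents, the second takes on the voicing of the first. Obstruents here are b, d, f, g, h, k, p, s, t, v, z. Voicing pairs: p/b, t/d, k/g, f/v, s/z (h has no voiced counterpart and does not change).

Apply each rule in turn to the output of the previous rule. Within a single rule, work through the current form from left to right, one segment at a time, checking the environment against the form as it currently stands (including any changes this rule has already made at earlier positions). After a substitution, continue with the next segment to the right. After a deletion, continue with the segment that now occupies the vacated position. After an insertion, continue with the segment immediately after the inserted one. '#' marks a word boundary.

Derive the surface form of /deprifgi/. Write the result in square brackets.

[deprifke]

Rule 1 Final Vowel Lowering: [deprifgi] → [deprifge]
Rule 2 Progressive Voicing Assimilation: [deprifge] → [deprifke]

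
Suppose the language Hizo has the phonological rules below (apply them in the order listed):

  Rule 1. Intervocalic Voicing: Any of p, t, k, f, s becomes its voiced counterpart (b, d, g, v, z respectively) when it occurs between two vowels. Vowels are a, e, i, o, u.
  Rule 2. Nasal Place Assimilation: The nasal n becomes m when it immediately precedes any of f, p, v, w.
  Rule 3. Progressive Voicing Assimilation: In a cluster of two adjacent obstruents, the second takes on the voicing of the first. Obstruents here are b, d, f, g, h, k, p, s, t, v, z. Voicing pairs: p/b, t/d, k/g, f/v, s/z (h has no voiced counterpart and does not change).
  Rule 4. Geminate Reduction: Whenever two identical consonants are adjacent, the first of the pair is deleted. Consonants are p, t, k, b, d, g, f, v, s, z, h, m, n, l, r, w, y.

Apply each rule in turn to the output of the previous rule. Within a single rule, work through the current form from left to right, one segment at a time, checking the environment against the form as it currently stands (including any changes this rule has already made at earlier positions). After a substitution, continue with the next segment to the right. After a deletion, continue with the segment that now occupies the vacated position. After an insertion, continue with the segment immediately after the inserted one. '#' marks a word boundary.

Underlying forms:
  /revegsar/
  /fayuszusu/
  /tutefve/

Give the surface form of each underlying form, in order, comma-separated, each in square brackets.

/revegsar/:
  Rule 1 Intervocalic Voicing: no change — [revegsar]
  Rule 2 Nasal Place Assimilation: no change — [revegsar]
  Rule 3 Progressive Voicing Assimilation: [revegsar] → [revegzar]
  Rule 4 Geminate Reduction: no change — [revegzar]
/fayuszusu/:
  Rule 1 Intervocalic Voicing: [fayuszusu] → [fayuszuzu]
  Rule 2 Nasal Place Assimilation: no change — [fayuszuzu]
  Rule 3 Progressive Voicing Assimilation: [fayuszuzu] → [fayussuzu]
  Rule 4 Geminate Reduction: [fayussuzu] → [fayusuzu]
/tutefve/:
  Rule 1 Intervocalic Voicing: [tutefve] → [tudefve]
  Rule 2 Nasal Place Assimilation: no change — [tudefve]
  Rule 3 Progressive Voicing Assimilation: [tudefve] → [tudeffe]
  Rule 4 Geminate Reduction: [tudeffe] → [tudefe]

[revegzar], [fayusuzu], [tudefe]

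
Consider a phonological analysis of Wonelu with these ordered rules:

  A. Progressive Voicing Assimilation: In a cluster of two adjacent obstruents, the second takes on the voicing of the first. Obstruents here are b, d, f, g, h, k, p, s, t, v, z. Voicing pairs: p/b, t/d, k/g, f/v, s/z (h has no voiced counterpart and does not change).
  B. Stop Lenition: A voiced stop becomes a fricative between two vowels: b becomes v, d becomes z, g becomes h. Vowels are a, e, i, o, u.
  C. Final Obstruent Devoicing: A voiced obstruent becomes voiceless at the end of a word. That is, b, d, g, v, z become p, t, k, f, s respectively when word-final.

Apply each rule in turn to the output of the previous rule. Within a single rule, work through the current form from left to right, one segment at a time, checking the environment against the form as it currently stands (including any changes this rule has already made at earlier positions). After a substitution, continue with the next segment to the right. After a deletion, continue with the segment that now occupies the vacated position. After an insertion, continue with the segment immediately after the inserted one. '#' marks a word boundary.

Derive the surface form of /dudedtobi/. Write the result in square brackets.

[duzeddovi]

A Progressive Voicing Assimilation: [dudedtobi] → [dudeddobi]
B Stop Lenition: [dudeddobi] → [duzeddovi]
C Final Obstruent Devoicing: no change — [duzeddovi]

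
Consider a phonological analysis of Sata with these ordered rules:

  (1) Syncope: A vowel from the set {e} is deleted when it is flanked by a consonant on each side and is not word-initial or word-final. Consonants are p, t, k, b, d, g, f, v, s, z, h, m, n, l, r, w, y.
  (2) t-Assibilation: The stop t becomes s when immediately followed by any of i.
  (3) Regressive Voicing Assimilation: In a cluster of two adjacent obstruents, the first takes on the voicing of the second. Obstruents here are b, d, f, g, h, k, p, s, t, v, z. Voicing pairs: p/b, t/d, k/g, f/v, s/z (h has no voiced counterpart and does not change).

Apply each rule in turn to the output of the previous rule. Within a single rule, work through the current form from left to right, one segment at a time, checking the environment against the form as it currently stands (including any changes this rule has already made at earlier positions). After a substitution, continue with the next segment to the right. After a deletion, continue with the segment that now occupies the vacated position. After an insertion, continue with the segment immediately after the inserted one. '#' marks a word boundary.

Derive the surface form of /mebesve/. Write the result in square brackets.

(1) Syncope: [mebesve] → [mbsve]
(2) t-Assibilation: no change — [mbsve]
(3) Regressive Voicing Assimilation: [mbsve] → [mpzve]

[mpzve]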